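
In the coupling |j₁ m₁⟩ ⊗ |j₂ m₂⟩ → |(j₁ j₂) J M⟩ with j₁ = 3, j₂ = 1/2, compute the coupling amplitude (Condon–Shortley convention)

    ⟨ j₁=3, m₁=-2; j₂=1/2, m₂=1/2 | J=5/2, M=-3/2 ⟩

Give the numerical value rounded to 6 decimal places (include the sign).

-0.845154  (= −√(5/7))

j₁+j₂−J=1  J+j₁−j₂=5  J−j₁+j₂=0  j₁+j₂+J+1=7
(j₁±m₁, j₂±m₂, J±M) = (1,5,1,0,1,4)
P² = 2880/7
sum k=1..1:
  [1] −1/24 = -1/24
S = -1/24
C² = P²·S² = 5/7 ; C = -0.845154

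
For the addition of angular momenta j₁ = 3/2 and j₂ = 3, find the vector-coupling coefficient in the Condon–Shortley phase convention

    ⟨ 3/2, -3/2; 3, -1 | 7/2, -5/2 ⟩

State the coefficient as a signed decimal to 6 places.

-0.690066

√[8·1!2!5!/9! · 0!3!2!4!1!6!] = √(7680/7)
  +(−1)^1/∏(1,0,2,1,0,4)! = -1/48  (running -1/48)
⟨..|..⟩ = √(7680/7)·(-1/48) = -0.690066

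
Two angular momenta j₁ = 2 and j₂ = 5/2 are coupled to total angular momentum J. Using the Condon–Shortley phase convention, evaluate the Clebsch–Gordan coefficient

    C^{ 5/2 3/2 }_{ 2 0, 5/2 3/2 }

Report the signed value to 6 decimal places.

-0.119523

j₁+j₂−J=2  J+j₁−j₂=2  J−j₁+j₂=3  j₁+j₂+J+1=8
(j₁±m₁, j₂±m₂, J±M) = (2,2,4,1,4,1)
P² = 288/35
sum k=1..2:
  [1] −1/6 = -1/6
  [2] +1/8 = 1/8
S = -1/24
C² = P²·S² = 1/70 ; C = -0.119523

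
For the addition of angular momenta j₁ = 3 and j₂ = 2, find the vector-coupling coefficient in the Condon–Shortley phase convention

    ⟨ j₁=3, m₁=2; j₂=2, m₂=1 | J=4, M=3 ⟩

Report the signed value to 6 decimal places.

+0.223607

triangle: 1!×5!×3!/10! = 720/3628800
(j±m)!: 5!×1!×3!×1!×7!×1! = 3628800
prefactor² = (2J+1)×Δ×N² = 6480
  k=0: +1/(0!×1!×1!×3!×4!×0!) = 1/144
  k=1: −1/(1!×0!×0!×2!×5!×1!) = -1/240
Σ = 1/360  ⇒  CG² = 6480×1/360² = 1/20
CG = +√(1/20) = +0.223607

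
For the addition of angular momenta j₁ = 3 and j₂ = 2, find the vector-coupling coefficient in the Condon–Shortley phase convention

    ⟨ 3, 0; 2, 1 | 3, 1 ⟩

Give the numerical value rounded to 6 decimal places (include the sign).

triangle: 2!*4!*2!/9! = 96/362880
(j±m)!: 3!*3!*3!*1!*4!*2! = 10368
prefactor² = (2J+1)*Δ*N² = 96/5
  k=1: −1/(1!*1!*2!*2!*2!*0!) = -1/8
  k=2: +1/(2!*0!*1!*1!*3!*1!) = 1/12
Σ = -1/24  ⇒  CG² = 96/5*(-1/24)² = 1/30
CG = −√(1/30) = -0.182574

−√(1/30) ≈ -0.182574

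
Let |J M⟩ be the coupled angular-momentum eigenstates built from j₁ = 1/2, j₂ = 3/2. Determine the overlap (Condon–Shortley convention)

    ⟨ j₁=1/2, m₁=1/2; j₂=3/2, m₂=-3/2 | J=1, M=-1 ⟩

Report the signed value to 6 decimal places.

√[3·1!0!2!/4! · 1!0!0!3!0!2!] = √(3)
  +(−1)^0/∏(0,1,0,0,0,2)! = 1/2  (running 1/2)
⟨..|..⟩ = √(3)·(1/2) = +0.866025

+0.866025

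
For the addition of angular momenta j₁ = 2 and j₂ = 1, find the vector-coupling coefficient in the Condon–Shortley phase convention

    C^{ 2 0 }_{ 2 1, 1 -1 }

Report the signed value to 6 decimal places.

+0.707107  (= +√(1/2))

triangle: 1!*3!*1!/6! = 6/720
(j±m)!: 3!*1!*0!*2!*2!*2! = 48
prefactor² = (2J+1)*Δ*N² = 2
  k=0: +1/(0!*1!*1!*0!*2!*1!) = 1/2
Σ = 1/2  ⇒  CG² = 2*1/2² = 1/2
CG = +√(1/2) = +0.707107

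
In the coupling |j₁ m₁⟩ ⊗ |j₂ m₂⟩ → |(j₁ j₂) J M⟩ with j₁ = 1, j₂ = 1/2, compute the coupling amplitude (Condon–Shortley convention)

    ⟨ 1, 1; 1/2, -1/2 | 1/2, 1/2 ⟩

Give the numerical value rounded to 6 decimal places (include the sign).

+0.816497  (= +√(2/3))

j₁+j₂−J=1  J+j₁−j₂=1  J−j₁+j₂=0  j₁+j₂+J+1=3
(j₁±m₁, j₂±m₂, J±M) = (2,0,0,1,1,0)
P² = 2/3
sum k=0..0:
  [0] +1/1 = 1
S = 1
C² = P²·S² = 2/3 ; C = +0.816497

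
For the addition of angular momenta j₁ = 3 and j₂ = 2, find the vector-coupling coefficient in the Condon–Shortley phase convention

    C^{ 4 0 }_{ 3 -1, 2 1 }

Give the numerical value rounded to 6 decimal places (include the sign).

-0.597614  (= −√(5/14))

j₁+j₂−J=1  J+j₁−j₂=5  J−j₁+j₂=3  j₁+j₂+J+1=10
(j₁±m₁, j₂±m₂, J±M) = (2,4,3,1,4,4)
P² = 10368/35
sum k=0..1:
  [0] +1/144 = 1/144
  [1] −1/24 = -1/24
S = -5/144
C² = P²·S² = 5/14 ; C = -0.597614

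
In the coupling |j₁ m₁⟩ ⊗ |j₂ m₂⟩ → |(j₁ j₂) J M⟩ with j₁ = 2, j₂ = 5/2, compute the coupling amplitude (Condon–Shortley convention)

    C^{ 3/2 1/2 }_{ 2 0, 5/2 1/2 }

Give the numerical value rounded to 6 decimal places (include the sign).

+√(2/35) = +0.239046

√[4·3!1!2!/7! · 2!2!3!2!2!1!] = √(32/35)
  +(−1)^1/∏(1,2,1,2,0,0)! = -1/4  (running -1/4)
  +(−1)^2/∏(2,1,0,1,1,1)! = 1/2  (running 1/4)
⟨..|..⟩ = √(32/35)·(1/4) = +0.239046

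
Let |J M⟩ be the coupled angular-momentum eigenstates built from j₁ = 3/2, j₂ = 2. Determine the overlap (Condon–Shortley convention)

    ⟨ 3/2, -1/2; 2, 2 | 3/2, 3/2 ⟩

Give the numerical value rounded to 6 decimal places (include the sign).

j₁+j₂−J=2  J+j₁−j₂=1  J−j₁+j₂=2  j₁+j₂+J+1=6
(j₁±m₁, j₂±m₂, J±M) = (1,2,4,0,3,0)
P² = 32/5
sum k=2..2:
  [2] +1/4 = 1/4
S = 1/4
C² = P²·S² = 2/5 ; C = +0.632456

+0.632456  (= +√(2/5))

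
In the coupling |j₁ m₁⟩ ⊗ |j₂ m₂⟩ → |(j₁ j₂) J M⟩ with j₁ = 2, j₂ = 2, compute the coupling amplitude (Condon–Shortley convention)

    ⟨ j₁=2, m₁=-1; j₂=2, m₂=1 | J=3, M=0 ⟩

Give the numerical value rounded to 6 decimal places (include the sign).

−√(2/5) ≈ -0.632456

triangle: 1!·3!·3!/8! = 36/40320
(j±m)!: 1!·3!·3!·1!·3!·3! = 1296
prefactor² = (2J+1)·Δ·N² = 81/10
  k=0: +1/(0!·1!·3!·3!·0!·0!) = 1/36
  k=1: −1/(1!·0!·2!·2!·1!·1!) = -1/4
Σ = -2/9  ⇒  CG² = 81/10·(-2/9)² = 2/5
CG = −√(2/5) = -0.632456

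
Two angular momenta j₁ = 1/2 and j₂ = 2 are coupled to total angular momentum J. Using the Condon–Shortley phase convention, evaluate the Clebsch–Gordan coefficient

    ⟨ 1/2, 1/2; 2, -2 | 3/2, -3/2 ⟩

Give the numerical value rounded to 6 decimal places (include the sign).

√[4·1!0!3!/5! · 1!0!0!4!0!3!] = √(144/5)
  +(−1)^0/∏(0,1,0,0,0,3)! = 1/6  (running 1/6)
⟨..|..⟩ = √(144/5)·(1/6) = +0.894427

+0.894427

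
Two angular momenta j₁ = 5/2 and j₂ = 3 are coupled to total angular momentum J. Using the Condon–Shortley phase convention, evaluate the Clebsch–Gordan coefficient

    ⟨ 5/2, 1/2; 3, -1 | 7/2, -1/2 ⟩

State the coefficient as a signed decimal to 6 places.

−√(1/63) ≈ -0.125988

√[8·2!3!4!/10! · 3!2!2!4!3!4!] = √(9216/175)
  +(−1)^0/∏(0,2,2,2,1,2)! = 1/16  (running 1/16)
  +(−1)^1/∏(1,1,1,1,2,3)! = -1/12  (running -1/48)
  +(−1)^2/∏(2,0,0,0,3,4)! = 1/288  (running -5/288)
⟨..|..⟩ = √(9216/175)·(-5/288) = -0.125988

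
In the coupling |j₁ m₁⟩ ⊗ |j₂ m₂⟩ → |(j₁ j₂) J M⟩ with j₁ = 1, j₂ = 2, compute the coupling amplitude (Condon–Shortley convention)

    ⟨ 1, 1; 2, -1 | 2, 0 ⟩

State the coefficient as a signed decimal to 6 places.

j₁+j₂−J=1  J+j₁−j₂=1  J−j₁+j₂=3  j₁+j₂+J+1=6
(j₁±m₁, j₂±m₂, J±M) = (2,0,1,3,2,2)
P² = 2
sum k=0..0:
  [0] +1/2 = 1/2
S = 1/2
C² = P²·S² = 1/2 ; C = +0.707107

+√(1/2) = +0.707107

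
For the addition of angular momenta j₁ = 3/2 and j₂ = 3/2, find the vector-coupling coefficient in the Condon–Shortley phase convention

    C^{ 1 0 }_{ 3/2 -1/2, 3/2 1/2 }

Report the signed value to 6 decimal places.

-0.223607

triangle: 2!×1!×1!/5! = 2/120
(j±m)!: 1!×2!×2!×1!×1!×1! = 4
prefactor² = (2J+1)×Δ×N² = 1/5
  k=1: −1/(1!×1!×1!×1!×0!×0!) = -1
  k=2: +1/(2!×0!×0!×0!×1!×1!) = 1/2
Σ = -1/2  ⇒  CG² = 1/5×(-1/2)² = 1/20
CG = −√(1/20) = -0.223607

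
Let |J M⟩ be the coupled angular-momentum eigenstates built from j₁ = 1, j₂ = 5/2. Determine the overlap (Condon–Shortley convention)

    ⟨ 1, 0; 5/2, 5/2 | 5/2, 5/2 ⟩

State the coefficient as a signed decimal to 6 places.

√[6·1!1!4!/7! · 1!1!5!0!5!0!] = √(2880/7)
  +(−1)^1/∏(1,0,0,4,1,0)! = -1/24  (running -1/24)
⟨..|..⟩ = √(2880/7)·(-1/24) = -0.845154

-0.845154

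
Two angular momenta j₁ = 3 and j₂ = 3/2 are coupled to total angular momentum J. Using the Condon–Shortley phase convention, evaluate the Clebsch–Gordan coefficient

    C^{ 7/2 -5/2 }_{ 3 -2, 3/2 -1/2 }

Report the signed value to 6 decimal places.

-0.377964

triangle: 1!×5!×2!/9! = 240/362880
(j±m)!: 1!×5!×1!×2!×1!×6! = 172800
prefactor² = (2J+1)×Δ×N² = 6400/7
  k=0: +1/(0!×1!×5!×1!×0!×1!) = 1/120
  k=1: −1/(1!×0!×4!×0!×1!×2!) = -1/48
Σ = -1/80  ⇒  CG² = 6400/7×(-1/80)² = 1/7
CG = −√(1/7) = -0.377964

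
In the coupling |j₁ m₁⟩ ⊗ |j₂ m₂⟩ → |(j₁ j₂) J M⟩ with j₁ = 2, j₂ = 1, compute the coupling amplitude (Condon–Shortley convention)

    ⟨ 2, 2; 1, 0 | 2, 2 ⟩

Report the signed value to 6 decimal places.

triangle: 1!*3!*1!/6! = 6/720
(j±m)!: 4!*0!*1!*1!*4!*0! = 576
prefactor² = (2J+1)*Δ*N² = 24
  k=0: +1/(0!*1!*0!*1!*3!*0!) = 1/6
Σ = 1/6  ⇒  CG² = 24*1/6² = 2/3
CG = +√(2/3) = +0.816497

+√(2/3) = +0.816497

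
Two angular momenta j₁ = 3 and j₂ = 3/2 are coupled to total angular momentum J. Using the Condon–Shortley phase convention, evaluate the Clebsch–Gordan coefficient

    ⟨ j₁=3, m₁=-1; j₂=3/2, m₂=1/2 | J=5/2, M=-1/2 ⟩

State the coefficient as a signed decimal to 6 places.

−√(1/70) ≈ -0.119523

triangle: 2!×4!×1!/8! = 48/40320
(j±m)!: 2!×4!×2!×1!×2!×3! = 1152
prefactor² = (2J+1)×Δ×N² = 288/35
  k=1: −1/(1!×1!×3!×1!×1!×0!) = -1/6
  k=2: +1/(2!×0!×2!×0!×2!×1!) = 1/8
Σ = -1/24  ⇒  CG² = 288/35×(-1/24)² = 1/70
CG = −√(1/70) = -0.119523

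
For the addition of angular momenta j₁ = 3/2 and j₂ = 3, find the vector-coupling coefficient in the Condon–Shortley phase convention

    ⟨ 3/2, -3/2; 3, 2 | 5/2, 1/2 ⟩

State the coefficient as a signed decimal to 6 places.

+0.654654  (= +√(3/7))

√[6·2!1!4!/8! · 0!3!5!1!3!2!] = √(432/7)
  +(−1)^2/∏(2,0,1,3,0,1)! = 1/12  (running 1/12)
⟨..|..⟩ = √(432/7)·(1/12) = +0.654654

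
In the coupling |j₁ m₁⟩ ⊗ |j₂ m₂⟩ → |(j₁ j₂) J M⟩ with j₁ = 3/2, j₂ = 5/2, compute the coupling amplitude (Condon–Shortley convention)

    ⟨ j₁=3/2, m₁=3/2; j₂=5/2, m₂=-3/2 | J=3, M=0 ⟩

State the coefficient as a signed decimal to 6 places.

√[7·1!2!4!/8! · 3!0!1!4!3!3!] = √(216/5)
  +(−1)^0/∏(0,1,0,1,2,3)! = 1/12  (running 1/12)
⟨..|..⟩ = √(216/5)·(1/12) = +0.547723

+0.547723  (= +√(3/10))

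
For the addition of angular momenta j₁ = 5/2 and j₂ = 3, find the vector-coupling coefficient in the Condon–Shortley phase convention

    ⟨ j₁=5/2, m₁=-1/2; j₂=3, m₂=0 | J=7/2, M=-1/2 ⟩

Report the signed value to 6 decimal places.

−√(4/21) ≈ -0.436436

triangle: 2!×3!×4!/10! = 288/3628800
(j±m)!: 2!×3!×3!×3!×3!×4! = 62208
prefactor² = (2J+1)×Δ×N² = 6912/175
  k=0: +1/(0!×2!×3!×3!×0!×1!) = 1/72
  k=1: −1/(1!×1!×2!×2!×1!×2!) = -1/8
  k=2: +1/(2!×0!×1!×1!×2!×3!) = 1/24
Σ = -5/72  ⇒  CG² = 6912/175×(-5/72)² = 4/21
CG = −√(4/21) = -0.436436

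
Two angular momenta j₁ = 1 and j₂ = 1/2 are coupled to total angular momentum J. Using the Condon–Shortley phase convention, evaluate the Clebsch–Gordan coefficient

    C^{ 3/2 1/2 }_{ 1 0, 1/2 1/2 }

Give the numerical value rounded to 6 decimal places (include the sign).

j₁+j₂−J=0  J+j₁−j₂=2  J−j₁+j₂=1  j₁+j₂+J+1=4
(j₁±m₁, j₂±m₂, J±M) = (1,1,1,0,2,1)
P² = 2/3
sum k=0..0:
  [0] +1/1 = 1
S = 1
C² = P²·S² = 2/3 ; C = +0.816497

+0.816497  (= +√(2/3))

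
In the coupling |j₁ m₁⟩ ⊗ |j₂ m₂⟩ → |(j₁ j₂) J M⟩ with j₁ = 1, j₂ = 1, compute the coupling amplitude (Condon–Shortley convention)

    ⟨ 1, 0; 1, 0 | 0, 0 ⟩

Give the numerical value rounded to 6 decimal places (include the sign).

-0.577350

triangle: 2!×0!×0!/3! = 2/6
(j±m)!: 1!×1!×1!×1!×0!×0! = 1
prefactor² = (2J+1)×Δ×N² = 1/3
  k=1: −1/(1!×1!×0!×0!×0!×0!) = -1
Σ = -1  ⇒  CG² = 1/3×(-1)² = 1/3
CG = −√(1/3) = -0.577350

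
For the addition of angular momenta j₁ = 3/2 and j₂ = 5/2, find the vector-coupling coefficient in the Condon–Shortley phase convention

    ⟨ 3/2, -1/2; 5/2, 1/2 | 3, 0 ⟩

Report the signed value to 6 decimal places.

−√(1/5) ≈ -0.447214

triangle: 1!×2!×4!/8! = 48/40320
(j±m)!: 1!×2!×3!×2!×3!×3! = 864
prefactor² = (2J+1)×Δ×N² = 36/5
  k=0: +1/(0!×1!×2!×3!×0!×1!) = 1/12
  k=1: −1/(1!×0!×1!×2!×1!×2!) = -1/4
Σ = -1/6  ⇒  CG² = 36/5×(-1/6)² = 1/5
CG = −√(1/5) = -0.447214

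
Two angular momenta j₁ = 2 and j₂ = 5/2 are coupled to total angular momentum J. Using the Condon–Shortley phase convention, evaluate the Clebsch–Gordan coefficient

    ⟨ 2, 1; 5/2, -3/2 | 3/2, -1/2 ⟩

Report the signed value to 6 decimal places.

j₁+j₂−J=3  J+j₁−j₂=1  J−j₁+j₂=2  j₁+j₂+J+1=7
(j₁±m₁, j₂±m₂, J±M) = (3,1,1,4,1,2)
P² = 96/35
sum k=0..1:
  [0] +1/6 = 1/6
  [1] −1/4 = -1/4
S = -1/12
C² = P²·S² = 2/105 ; C = -0.138013

-0.138013  (= −√(2/105))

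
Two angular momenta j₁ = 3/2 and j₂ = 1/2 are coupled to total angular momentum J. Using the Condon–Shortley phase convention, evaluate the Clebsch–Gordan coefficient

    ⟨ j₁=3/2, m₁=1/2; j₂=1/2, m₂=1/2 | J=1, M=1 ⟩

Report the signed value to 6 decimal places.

−√(1/4) = -0.500000

√[3·1!2!0!/4! · 2!1!1!0!2!0!] = √(1)
  +(−1)^1/∏(1,0,0,0,2,0)! = -1/2  (running -1/2)
⟨..|..⟩ = √(1)·(-1/2) = -0.500000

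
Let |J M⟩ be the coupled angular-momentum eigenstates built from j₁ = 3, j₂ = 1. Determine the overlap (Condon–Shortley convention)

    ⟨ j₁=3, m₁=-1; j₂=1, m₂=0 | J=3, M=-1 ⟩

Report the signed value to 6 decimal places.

−√(1/12) ≈ -0.288675

triangle: 1!*5!*1!/8! = 120/40320
(j±m)!: 2!*4!*1!*1!*2!*4! = 2304
prefactor² = (2J+1)*Δ*N² = 48
  k=0: +1/(0!*1!*4!*1!*1!*0!) = 1/24
  k=1: −1/(1!*0!*3!*0!*2!*1!) = -1/12
Σ = -1/24  ⇒  CG² = 48*(-1/24)² = 1/12
CG = −√(1/12) = -0.288675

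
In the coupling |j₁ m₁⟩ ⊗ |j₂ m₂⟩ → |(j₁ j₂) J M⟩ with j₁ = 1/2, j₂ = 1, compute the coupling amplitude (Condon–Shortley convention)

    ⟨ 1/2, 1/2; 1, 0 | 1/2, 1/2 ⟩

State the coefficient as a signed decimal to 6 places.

triangle: 1!×0!×1!/3! = 1/6
(j±m)!: 1!×0!×1!×1!×1!×0! = 1
prefactor² = (2J+1)×Δ×N² = 1/3
  k=0: +1/(0!×1!×0!×1!×0!×0!) = 1
Σ = 1  ⇒  CG² = 1/3×1² = 1/3
CG = +√(1/3) = +0.577350

+0.577350  (= +√(1/3))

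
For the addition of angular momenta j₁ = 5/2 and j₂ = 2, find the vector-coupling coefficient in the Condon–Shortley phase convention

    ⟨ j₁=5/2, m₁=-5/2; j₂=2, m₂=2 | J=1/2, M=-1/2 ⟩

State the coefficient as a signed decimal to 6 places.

+√(1/3) = +0.577350

j₁+j₂−J=4  J+j₁−j₂=1  J−j₁+j₂=0  j₁+j₂+J+1=6
(j₁±m₁, j₂±m₂, J±M) = (0,5,4,0,0,1)
P² = 192
sum k=4..4:
  [4] +1/24 = 1/24
S = 1/24
C² = P²·S² = 1/3 ; C = +0.577350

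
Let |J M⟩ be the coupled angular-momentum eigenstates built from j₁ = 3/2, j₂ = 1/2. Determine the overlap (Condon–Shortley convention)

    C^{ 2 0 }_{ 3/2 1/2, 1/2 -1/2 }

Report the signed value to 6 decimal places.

+0.707107  (= +√(1/2))

triangle: 0!*3!*1!/5! = 6/120
(j±m)!: 2!*1!*0!*1!*2!*2! = 8
prefactor² = (2J+1)*Δ*N² = 2
  k=0: +1/(0!*0!*1!*0!*2!*1!) = 1/2
Σ = 1/2  ⇒  CG² = 2*1/2² = 1/2
CG = +√(1/2) = +0.707107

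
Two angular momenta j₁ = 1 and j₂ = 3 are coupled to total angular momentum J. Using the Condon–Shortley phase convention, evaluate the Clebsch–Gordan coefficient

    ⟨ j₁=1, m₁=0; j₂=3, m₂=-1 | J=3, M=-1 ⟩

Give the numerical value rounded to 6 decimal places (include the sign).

√[7·1!1!5!/8! · 1!1!2!4!2!4!] = √(48)
  +(−1)^0/∏(0,1,1,2,0,3)! = 1/12  (running 1/12)
  +(−1)^1/∏(1,0,0,1,1,4)! = -1/24  (running 1/24)
⟨..|..⟩ = √(48)·(1/24) = +0.288675

+√(1/12) ≈ +0.288675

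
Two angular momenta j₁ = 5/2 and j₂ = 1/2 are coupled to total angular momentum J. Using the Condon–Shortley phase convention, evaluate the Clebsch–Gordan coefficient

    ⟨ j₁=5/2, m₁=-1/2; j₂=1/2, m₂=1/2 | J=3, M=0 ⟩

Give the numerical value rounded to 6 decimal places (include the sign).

+√(1/2) ≈ +0.707107

triangle: 0!·5!·1!/7! = 120/5040
(j±m)!: 2!·3!·1!·0!·3!·3! = 432
prefactor² = (2J+1)·Δ·N² = 72
  k=0: +1/(0!·0!·3!·1!·2!·0!) = 1/12
Σ = 1/12  ⇒  CG² = 72·1/12² = 1/2
CG = +√(1/2) = +0.707107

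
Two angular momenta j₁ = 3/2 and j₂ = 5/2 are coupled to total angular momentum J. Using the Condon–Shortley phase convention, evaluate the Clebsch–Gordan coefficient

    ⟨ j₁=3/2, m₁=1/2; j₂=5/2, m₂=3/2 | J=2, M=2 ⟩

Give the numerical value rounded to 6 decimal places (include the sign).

triangle: 2!*1!*3!/7! = 12/5040
(j±m)!: 2!*1!*4!*1!*4!*0! = 1152
prefactor² = (2J+1)*Δ*N² = 96/7
  k=1: −1/(1!*1!*0!*3!*1!*0!) = -1/6
Σ = -1/6  ⇒  CG² = 96/7*(-1/6)² = 8/21
CG = −√(8/21) = -0.617213

−√(8/21) = -0.617213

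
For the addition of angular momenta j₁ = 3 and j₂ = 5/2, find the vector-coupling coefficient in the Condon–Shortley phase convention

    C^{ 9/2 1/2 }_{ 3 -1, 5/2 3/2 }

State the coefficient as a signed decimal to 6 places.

-0.594588

√[10·1!5!4!/11! · 2!4!4!1!5!4!] = √(184320/77)
  +(−1)^0/∏(0,1,4,4,1,0)! = 1/576  (running 1/576)
  +(−1)^1/∏(1,0,3,3,2,1)! = -1/72  (running -7/576)
⟨..|..⟩ = √(184320/77)·(-7/576) = -0.594588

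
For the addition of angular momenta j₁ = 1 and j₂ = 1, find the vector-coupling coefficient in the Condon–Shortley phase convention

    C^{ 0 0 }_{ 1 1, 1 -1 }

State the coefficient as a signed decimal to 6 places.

triangle: 2!×0!×0!/3! = 2/6
(j±m)!: 2!×0!×0!×2!×0!×0! = 4
prefactor² = (2J+1)×Δ×N² = 4/3
  k=0: +1/(0!×2!×0!×0!×0!×0!) = 1/2
Σ = 1/2  ⇒  CG² = 4/3×1/2² = 1/3
CG = +√(1/3) = +0.577350

+√(1/3) = +0.577350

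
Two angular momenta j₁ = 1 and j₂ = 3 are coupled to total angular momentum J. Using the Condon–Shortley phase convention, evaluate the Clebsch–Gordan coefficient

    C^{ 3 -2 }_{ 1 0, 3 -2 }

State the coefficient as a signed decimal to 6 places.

√[7·1!1!5!/8! · 1!1!1!5!1!5!] = √(300)
  +(−1)^0/∏(0,1,1,1,0,4)! = 1/24  (running 1/24)
  +(−1)^1/∏(1,0,0,0,1,5)! = -1/120  (running 1/30)
⟨..|..⟩ = √(300)·(1/30) = +0.577350

+√(1/3) = +0.577350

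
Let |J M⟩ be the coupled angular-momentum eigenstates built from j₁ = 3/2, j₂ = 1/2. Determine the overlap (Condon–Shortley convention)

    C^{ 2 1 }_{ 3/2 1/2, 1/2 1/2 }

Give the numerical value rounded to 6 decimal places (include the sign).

triangle: 0!·3!·1!/5! = 6/120
(j±m)!: 2!·1!·1!·0!·3!·1! = 12
prefactor² = (2J+1)·Δ·N² = 3
  k=0: +1/(0!·0!·1!·1!·2!·0!) = 1/2
Σ = 1/2  ⇒  CG² = 3·1/2² = 3/4
CG = +√(3/4) = +0.866025

+√(3/4) ≈ +0.866025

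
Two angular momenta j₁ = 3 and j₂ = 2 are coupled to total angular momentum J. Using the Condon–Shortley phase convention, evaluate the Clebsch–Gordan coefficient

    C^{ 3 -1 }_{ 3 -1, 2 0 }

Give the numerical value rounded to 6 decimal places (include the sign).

√[7·2!4!2!/9! · 2!4!2!2!2!4!] = √(256/15)
  +(−1)^0/∏(0,2,4,2,0,0)! = 1/96  (running 1/96)
  +(−1)^1/∏(1,1,3,1,1,1)! = -1/6  (running -5/32)
  +(−1)^2/∏(2,0,2,0,2,2)! = 1/16  (running -3/32)
⟨..|..⟩ = √(256/15)·(-3/32) = -0.387298

-0.387298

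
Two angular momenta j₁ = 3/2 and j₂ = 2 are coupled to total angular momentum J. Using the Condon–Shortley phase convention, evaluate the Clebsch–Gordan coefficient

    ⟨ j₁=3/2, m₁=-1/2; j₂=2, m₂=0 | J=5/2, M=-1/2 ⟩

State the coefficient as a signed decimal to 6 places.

√[6·1!2!3!/7! · 1!2!2!2!2!3!] = √(48/35)
  +(−1)^0/∏(0,1,2,2,0,1)! = 1/4  (running 1/4)
  +(−1)^1/∏(1,0,1,1,1,2)! = -1/2  (running -1/4)
⟨..|..⟩ = √(48/35)·(-1/4) = -0.292770

−√(3/35) = -0.292770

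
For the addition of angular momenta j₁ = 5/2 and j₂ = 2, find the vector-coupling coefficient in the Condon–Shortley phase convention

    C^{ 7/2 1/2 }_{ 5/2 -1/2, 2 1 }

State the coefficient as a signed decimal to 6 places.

−√(14/45) ≈ -0.557773

√[8·1!4!3!/9! · 2!3!3!1!4!3!] = √(1152/35)
  +(−1)^0/∏(0,1,3,3,1,0)! = 1/36  (running 1/36)
  +(−1)^1/∏(1,0,2,2,2,1)! = -1/8  (running -7/72)
⟨..|..⟩ = √(1152/35)·(-7/72) = -0.557773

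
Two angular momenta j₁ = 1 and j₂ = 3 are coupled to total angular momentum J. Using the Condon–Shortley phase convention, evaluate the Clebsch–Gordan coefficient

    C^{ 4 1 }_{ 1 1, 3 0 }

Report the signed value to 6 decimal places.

√[9·0!2!6!/9! · 2!0!3!3!5!3!] = √(12960/7)
  +(−1)^0/∏(0,0,0,3,2,3)! = 1/72  (running 1/72)
⟨..|..⟩ = √(12960/7)·(1/72) = +0.597614

+√(5/14) ≈ +0.597614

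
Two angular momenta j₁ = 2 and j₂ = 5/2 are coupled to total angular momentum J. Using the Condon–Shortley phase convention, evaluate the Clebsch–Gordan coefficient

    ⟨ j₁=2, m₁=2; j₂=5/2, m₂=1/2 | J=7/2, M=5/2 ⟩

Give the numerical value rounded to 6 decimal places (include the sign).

j₁+j₂−J=1  J+j₁−j₂=3  J−j₁+j₂=4  j₁+j₂+J+1=9
(j₁±m₁, j₂±m₂, J±M) = (4,0,3,2,6,1)
P² = 4608/7
sum k=0..0:
  [0] +1/36 = 1/36
S = 1/36
C² = P²·S² = 32/63 ; C = +0.712697

+0.712697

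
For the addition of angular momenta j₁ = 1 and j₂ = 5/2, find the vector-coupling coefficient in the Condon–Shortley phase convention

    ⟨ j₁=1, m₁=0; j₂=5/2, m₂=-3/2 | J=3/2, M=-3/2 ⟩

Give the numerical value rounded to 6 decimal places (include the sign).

-0.516398  (= −√(4/15))

j₁+j₂−J=2  J+j₁−j₂=0  J−j₁+j₂=3  j₁+j₂+J+1=6
(j₁±m₁, j₂±m₂, J±M) = (1,1,1,4,0,3)
P² = 48/5
sum k=1..1:
  [1] −1/6 = -1/6
S = -1/6
C² = P²·S² = 4/15 ; C = -0.516398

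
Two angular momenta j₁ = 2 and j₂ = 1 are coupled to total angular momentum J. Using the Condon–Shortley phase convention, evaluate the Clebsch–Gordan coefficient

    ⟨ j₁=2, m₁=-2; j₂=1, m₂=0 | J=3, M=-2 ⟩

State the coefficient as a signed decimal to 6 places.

√[7·0!4!2!/7! · 0!4!1!1!1!5!] = √(192)
  +(−1)^0/∏(0,0,4,1,0,1)! = 1/24  (running 1/24)
⟨..|..⟩ = √(192)·(1/24) = +0.577350

+0.577350  (= +√(1/3))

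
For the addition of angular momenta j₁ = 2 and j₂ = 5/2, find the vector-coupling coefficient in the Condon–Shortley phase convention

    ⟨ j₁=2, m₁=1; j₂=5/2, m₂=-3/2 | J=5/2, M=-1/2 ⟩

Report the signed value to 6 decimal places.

+√(6/35) = +0.414039

j₁+j₂−J=2  J+j₁−j₂=2  J−j₁+j₂=3  j₁+j₂+J+1=8
(j₁±m₁, j₂±m₂, J±M) = (3,1,1,4,2,3)
P² = 216/35
sum k=0..1:
  [0] +1/4 = 1/4
  [1] −1/12 = -1/12
S = 1/6
C² = P²·S² = 6/35 ; C = +0.414039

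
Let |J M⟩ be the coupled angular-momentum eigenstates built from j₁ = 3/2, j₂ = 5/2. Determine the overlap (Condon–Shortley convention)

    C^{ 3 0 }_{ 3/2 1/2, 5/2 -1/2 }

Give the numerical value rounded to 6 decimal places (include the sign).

triangle: 1!*2!*4!/8! = 48/40320
(j±m)!: 2!*1!*2!*3!*3!*3! = 864
prefactor² = (2J+1)*Δ*N² = 36/5
  k=0: +1/(0!*1!*1!*2!*1!*2!) = 1/4
  k=1: −1/(1!*0!*0!*1!*2!*3!) = -1/12
Σ = 1/6  ⇒  CG² = 36/5*1/6² = 1/5
CG = +√(1/5) = +0.447214

+√(1/5) = +0.447214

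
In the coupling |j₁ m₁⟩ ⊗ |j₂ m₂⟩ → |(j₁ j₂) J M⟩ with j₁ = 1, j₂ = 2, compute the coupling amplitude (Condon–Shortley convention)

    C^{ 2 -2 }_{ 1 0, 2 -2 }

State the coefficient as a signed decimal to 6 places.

+√(2/3) = +0.816497

√[5·1!1!3!/6! · 1!1!0!4!0!4!] = √(24)
  +(−1)^0/∏(0,1,1,0,0,3)! = 1/6  (running 1/6)
⟨..|..⟩ = √(24)·(1/6) = +0.816497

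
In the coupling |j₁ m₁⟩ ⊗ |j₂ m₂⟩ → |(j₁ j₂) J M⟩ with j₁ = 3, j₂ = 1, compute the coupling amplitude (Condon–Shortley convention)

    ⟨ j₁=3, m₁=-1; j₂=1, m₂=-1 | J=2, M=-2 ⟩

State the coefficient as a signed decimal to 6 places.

+√(1/21) = +0.218218

j₁+j₂−J=2  J+j₁−j₂=4  J−j₁+j₂=0  j₁+j₂+J+1=7
(j₁±m₁, j₂±m₂, J±M) = (2,4,0,2,0,4)
P² = 768/7
sum k=0..0:
  [0] +1/48 = 1/48
S = 1/48
C² = P²·S² = 1/21 ; C = +0.218218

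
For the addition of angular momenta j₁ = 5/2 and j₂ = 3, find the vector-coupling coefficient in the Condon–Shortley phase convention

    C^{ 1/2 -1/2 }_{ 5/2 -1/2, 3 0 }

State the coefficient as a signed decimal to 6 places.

triangle: 5!×0!×1!/7! = 120/5040
(j±m)!: 2!×3!×3!×3!×0!×1! = 432
prefactor² = (2J+1)×Δ×N² = 144/7
  k=3: −1/(3!×2!×0!×0!×0!×1!) = -1/12
Σ = -1/12  ⇒  CG² = 144/7×(-1/12)² = 1/7
CG = −√(1/7) = -0.377964

−√(1/7) ≈ -0.377964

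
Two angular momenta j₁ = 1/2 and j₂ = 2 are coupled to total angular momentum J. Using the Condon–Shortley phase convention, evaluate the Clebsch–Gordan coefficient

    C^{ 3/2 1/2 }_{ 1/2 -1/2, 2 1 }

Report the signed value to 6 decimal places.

triangle: 1!·0!·3!/5! = 6/120
(j±m)!: 0!·1!·3!·1!·2!·1! = 12
prefactor² = (2J+1)·Δ·N² = 12/5
  k=1: −1/(1!·0!·0!·2!·0!·1!) = -1/2
Σ = -1/2  ⇒  CG² = 12/5·(-1/2)² = 3/5
CG = −√(3/5) = -0.774597

-0.774597  (= −√(3/5))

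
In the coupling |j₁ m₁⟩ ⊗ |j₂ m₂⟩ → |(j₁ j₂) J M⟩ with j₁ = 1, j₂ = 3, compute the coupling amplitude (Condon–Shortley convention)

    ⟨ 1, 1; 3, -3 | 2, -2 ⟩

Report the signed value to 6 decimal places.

+0.845154  (= +√(5/7))

√[5·2!0!4!/7! · 2!0!0!6!0!4!] = √(11520/7)
  +(−1)^0/∏(0,2,0,0,0,4)! = 1/48  (running 1/48)
⟨..|..⟩ = √(11520/7)·(1/48) = +0.845154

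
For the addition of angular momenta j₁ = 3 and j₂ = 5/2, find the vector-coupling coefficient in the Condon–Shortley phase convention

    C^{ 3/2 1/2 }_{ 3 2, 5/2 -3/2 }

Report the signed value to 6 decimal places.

j₁+j₂−J=4  J+j₁−j₂=2  J−j₁+j₂=1  j₁+j₂+J+1=8
(j₁±m₁, j₂±m₂, J±M) = (5,1,1,4,2,1)
P² = 192/7
sum k=0..1:
  [0] +1/24 = 1/24
  [1] −1/12 = -1/12
S = -1/24
C² = P²·S² = 1/21 ; C = -0.218218

−√(1/21) = -0.218218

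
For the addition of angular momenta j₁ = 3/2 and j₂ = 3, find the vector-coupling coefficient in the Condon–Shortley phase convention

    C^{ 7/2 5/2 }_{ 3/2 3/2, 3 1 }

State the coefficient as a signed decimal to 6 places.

j₁+j₂−J=1  J+j₁−j₂=2  J−j₁+j₂=5  j₁+j₂+J+1=9
(j₁±m₁, j₂±m₂, J±M) = (3,0,4,2,6,1)
P² = 7680/7
sum k=0..0:
  [0] +1/48 = 1/48
S = 1/48
C² = P²·S² = 10/21 ; C = +0.690066

+√(10/21) ≈ +0.690066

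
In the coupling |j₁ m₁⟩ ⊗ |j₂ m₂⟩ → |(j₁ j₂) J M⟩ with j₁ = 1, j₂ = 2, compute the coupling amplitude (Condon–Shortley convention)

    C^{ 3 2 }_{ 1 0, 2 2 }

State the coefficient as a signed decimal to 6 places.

+√(1/3) = +0.577350

triangle: 0!*2!*4!/7! = 48/5040
(j±m)!: 1!*1!*4!*0!*5!*1! = 2880
prefactor² = (2J+1)*Δ*N² = 192
  k=0: +1/(0!*0!*1!*4!*1!*0!) = 1/24
Σ = 1/24  ⇒  CG² = 192*1/24² = 1/3
CG = +√(1/3) = +0.577350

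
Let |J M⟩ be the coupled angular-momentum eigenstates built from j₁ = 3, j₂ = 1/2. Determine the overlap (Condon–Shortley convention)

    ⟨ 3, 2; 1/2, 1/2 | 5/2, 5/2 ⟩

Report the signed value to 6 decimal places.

triangle: 1!×5!×0!/7! = 120/5040
(j±m)!: 5!×1!×1!×0!×5!×0! = 14400
prefactor² = (2J+1)×Δ×N² = 14400/7
  k=1: −1/(1!×0!×0!×0!×5!×0!) = -1/120
Σ = -1/120  ⇒  CG² = 14400/7×(-1/120)² = 1/7
CG = −√(1/7) = -0.377964

−√(1/7) ≈ -0.377964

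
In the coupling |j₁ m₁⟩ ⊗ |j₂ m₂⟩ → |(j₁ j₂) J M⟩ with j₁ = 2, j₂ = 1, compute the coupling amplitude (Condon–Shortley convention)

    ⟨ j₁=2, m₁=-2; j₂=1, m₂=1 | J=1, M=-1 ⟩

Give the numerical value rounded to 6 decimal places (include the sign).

+√(3/5) ≈ +0.774597

j₁+j₂−J=2  J+j₁−j₂=2  J−j₁+j₂=0  j₁+j₂+J+1=5
(j₁±m₁, j₂±m₂, J±M) = (0,4,2,0,0,2)
P² = 48/5
sum k=2..2:
  [2] +1/4 = 1/4
S = 1/4
C² = P²·S² = 3/5 ; C = +0.774597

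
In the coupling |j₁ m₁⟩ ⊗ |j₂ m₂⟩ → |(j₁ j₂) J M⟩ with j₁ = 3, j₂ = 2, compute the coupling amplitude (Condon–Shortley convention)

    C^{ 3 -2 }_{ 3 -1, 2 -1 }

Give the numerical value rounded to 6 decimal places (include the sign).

-0.500000  (= −√(1/4))

j₁+j₂−J=2  J+j₁−j₂=4  J−j₁+j₂=2  j₁+j₂+J+1=9
(j₁±m₁, j₂±m₂, J±M) = (2,4,1,3,1,5)
P² = 64
sum k=0..1:
  [0] +1/48 = 1/48
  [1] −1/12 = -1/12
S = -1/16
C² = P²·S² = 1/4 ; C = -0.500000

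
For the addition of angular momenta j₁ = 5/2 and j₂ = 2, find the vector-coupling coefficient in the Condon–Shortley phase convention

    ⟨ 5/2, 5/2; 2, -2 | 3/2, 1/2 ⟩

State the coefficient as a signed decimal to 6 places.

+√(8/21) ≈ +0.617213

j₁+j₂−J=3  J+j₁−j₂=2  J−j₁+j₂=1  j₁+j₂+J+1=7
(j₁±m₁, j₂±m₂, J±M) = (5,0,0,4,2,1)
P² = 384/7
sum k=0..0:
  [0] +1/12 = 1/12
S = 1/12
C² = P²·S² = 8/21 ; C = +0.617213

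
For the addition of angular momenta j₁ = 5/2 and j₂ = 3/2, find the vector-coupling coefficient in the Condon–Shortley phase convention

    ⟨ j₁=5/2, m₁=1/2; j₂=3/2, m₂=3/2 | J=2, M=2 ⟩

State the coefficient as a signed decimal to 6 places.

+0.377964  (= +√(1/7))

√[5·2!3!1!/7! · 3!2!3!0!4!0!] = √(144/7)
  +(−1)^2/∏(2,0,0,1,3,0)! = 1/12  (running 1/12)
⟨..|..⟩ = √(144/7)·(1/12) = +0.377964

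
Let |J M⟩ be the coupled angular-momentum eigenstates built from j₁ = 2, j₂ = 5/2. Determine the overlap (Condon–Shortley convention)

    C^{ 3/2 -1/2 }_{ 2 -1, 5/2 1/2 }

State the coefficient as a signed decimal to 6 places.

j₁+j₂−J=3  J+j₁−j₂=1  J−j₁+j₂=2  j₁+j₂+J+1=7
(j₁±m₁, j₂±m₂, J±M) = (1,3,3,2,1,2)
P² = 48/35
sum k=2..3:
  [2] +1/2 = 1/2
  [3] −1/12 = -1/12
S = 5/12
C² = P²·S² = 5/21 ; C = +0.487950

+√(5/21) ≈ +0.487950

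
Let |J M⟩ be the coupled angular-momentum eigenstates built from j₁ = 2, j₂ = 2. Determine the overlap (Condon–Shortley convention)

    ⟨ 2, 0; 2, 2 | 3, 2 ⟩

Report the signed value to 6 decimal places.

triangle: 1!·3!·3!/8! = 36/40320
(j±m)!: 2!·2!·4!·0!·5!·1! = 11520
prefactor² = (2J+1)·Δ·N² = 72
  k=1: −1/(1!·0!·1!·3!·2!·0!) = -1/12
Σ = -1/12  ⇒  CG² = 72·(-1/12)² = 1/2
CG = −√(1/2) = -0.707107

-0.707107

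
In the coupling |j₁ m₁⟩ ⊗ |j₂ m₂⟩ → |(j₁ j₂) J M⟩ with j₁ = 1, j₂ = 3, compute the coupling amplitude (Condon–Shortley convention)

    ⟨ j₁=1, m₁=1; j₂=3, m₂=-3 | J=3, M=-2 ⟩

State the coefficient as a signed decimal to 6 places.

j₁+j₂−J=1  J+j₁−j₂=1  J−j₁+j₂=5  j₁+j₂+J+1=8
(j₁±m₁, j₂±m₂, J±M) = (2,0,0,6,1,5)
P² = 3600
sum k=0..0:
  [0] +1/120 = 1/120
S = 1/120
C² = P²·S² = 1/4 ; C = +0.500000

+√(1/4) ≈ +0.500000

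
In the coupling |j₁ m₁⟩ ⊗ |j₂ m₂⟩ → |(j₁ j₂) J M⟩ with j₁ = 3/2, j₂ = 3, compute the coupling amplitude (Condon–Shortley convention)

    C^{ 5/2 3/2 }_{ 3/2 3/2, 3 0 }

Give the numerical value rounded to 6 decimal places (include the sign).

j₁+j₂−J=2  J+j₁−j₂=1  J−j₁+j₂=4  j₁+j₂+J+1=8
(j₁±m₁, j₂±m₂, J±M) = (3,0,3,3,4,1)
P² = 1296/35
sum k=0..0:
  [0] +1/12 = 1/12
S = 1/12
C² = P²·S² = 9/35 ; C = +0.507093

+0.507093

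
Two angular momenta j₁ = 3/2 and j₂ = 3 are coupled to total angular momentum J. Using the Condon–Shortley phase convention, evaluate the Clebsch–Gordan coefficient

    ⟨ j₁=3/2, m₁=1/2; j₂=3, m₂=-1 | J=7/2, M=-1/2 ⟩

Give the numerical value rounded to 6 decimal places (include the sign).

+0.534522  (= +√(2/7))

√[8·1!2!5!/9! · 2!1!2!4!3!4!] = √(512/7)
  +(−1)^0/∏(0,1,1,2,1,3)! = 1/12  (running 1/12)
  +(−1)^1/∏(1,0,0,1,2,4)! = -1/48  (running 1/16)
⟨..|..⟩ = √(512/7)·(1/16) = +0.534522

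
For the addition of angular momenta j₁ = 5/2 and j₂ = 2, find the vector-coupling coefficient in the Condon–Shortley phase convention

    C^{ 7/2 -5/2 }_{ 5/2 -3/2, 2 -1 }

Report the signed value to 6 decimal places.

j₁+j₂−J=1  J+j₁−j₂=4  J−j₁+j₂=3  j₁+j₂+J+1=9
(j₁±m₁, j₂±m₂, J±M) = (1,4,1,3,1,6)
P² = 2304/7
sum k=0..1:
  [0] +1/48 = 1/48
  [1] −1/36 = -1/36
S = -1/144
C² = P²·S² = 1/63 ; C = -0.125988

−√(1/63) = -0.125988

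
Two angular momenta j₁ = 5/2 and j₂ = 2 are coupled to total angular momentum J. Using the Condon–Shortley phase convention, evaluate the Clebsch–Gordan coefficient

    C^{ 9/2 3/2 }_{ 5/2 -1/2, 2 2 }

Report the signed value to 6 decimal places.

+√(5/42) = +0.345033

√[10·0!5!4!/10! · 2!3!4!0!6!3!] = √(69120/7)
  +(−1)^0/∏(0,0,3,4,2,0)! = 1/288  (running 1/288)
⟨..|..⟩ = √(69120/7)·(1/288) = +0.345033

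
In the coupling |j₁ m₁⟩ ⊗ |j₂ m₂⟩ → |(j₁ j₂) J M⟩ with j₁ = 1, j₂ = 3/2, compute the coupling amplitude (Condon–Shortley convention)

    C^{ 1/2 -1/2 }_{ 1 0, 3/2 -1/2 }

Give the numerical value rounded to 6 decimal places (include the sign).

-0.577350  (= −√(1/3))

j₁+j₂−J=2  J+j₁−j₂=0  J−j₁+j₂=1  j₁+j₂+J+1=4
(j₁±m₁, j₂±m₂, J±M) = (1,1,1,2,0,1)
P² = 1/3
sum k=1..1:
  [1] −1/1 = -1
S = -1
C² = P²·S² = 1/3 ; C = -0.577350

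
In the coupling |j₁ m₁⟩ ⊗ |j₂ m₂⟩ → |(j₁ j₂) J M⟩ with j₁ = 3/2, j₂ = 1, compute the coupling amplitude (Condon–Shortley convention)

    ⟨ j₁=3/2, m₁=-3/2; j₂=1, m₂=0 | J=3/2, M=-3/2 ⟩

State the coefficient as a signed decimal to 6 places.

−√(3/5) = -0.774597

√[4·1!2!1!/5! · 0!3!1!1!0!3!] = √(12/5)
  +(−1)^1/∏(1,0,2,0,0,1)! = -1/2  (running -1/2)
⟨..|..⟩ = √(12/5)·(-1/2) = -0.774597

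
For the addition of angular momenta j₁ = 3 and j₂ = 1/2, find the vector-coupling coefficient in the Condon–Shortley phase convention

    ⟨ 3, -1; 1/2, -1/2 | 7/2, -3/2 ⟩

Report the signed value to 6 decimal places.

+√(5/7) = +0.845154

j₁+j₂−J=0  J+j₁−j₂=6  J−j₁+j₂=1  j₁+j₂+J+1=8
(j₁±m₁, j₂±m₂, J±M) = (2,4,0,1,2,5)
P² = 11520/7
sum k=0..0:
  [0] +1/48 = 1/48
S = 1/48
C² = P²·S² = 5/7 ; C = +0.845154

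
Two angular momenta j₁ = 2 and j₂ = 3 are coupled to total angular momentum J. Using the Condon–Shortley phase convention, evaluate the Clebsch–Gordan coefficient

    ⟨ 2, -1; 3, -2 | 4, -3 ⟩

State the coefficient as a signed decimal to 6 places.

+0.223607  (= +√(1/20))

√[9·1!3!5!/10! · 1!3!1!5!1!7!] = √(6480)
  +(−1)^0/∏(0,1,3,1,0,4)! = 1/144  (running 1/144)
  +(−1)^1/∏(1,0,2,0,1,5)! = -1/240  (running 1/360)
⟨..|..⟩ = √(6480)·(1/360) = +0.223607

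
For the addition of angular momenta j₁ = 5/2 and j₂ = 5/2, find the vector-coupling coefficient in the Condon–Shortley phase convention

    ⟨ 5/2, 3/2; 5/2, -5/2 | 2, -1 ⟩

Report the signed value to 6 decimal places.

+√(5/14) ≈ +0.597614

triangle: 3!*2!*2!/8! = 24/40320
(j±m)!: 4!*1!*0!*5!*1!*3! = 17280
prefactor² = (2J+1)*Δ*N² = 360/7
  k=0: +1/(0!*3!*1!*0!*1!*2!) = 1/12
Σ = 1/12  ⇒  CG² = 360/7*1/12² = 5/14
CG = +√(5/14) = +0.597614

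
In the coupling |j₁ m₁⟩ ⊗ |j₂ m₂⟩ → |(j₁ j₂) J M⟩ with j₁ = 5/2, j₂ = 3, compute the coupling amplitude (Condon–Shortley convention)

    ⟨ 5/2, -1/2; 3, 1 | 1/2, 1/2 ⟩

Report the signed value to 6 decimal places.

triangle: 5!·0!·1!/7! = 120/5040
(j±m)!: 2!·3!·4!·2!·1!·0! = 576
prefactor² = (2J+1)·Δ·N² = 192/7
  k=3: −1/(3!·2!·0!·1!·0!·0!) = -1/12
Σ = -1/12  ⇒  CG² = 192/7·(-1/12)² = 4/21
CG = −√(4/21) = -0.436436

−√(4/21) = -0.436436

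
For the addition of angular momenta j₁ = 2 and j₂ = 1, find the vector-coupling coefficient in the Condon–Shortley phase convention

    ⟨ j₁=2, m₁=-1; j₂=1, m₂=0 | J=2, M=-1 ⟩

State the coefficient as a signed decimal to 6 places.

triangle: 1!·3!·1!/6! = 6/720
(j±m)!: 1!·3!·1!·1!·1!·3! = 36
prefactor² = (2J+1)·Δ·N² = 3/2
  k=0: +1/(0!·1!·3!·1!·0!·0!) = 1/6
  k=1: −1/(1!·0!·2!·0!·1!·1!) = -1/2
Σ = -1/3  ⇒  CG² = 3/2·(-1/3)² = 1/6
CG = −√(1/6) = -0.408248

−√(1/6) ≈ -0.408248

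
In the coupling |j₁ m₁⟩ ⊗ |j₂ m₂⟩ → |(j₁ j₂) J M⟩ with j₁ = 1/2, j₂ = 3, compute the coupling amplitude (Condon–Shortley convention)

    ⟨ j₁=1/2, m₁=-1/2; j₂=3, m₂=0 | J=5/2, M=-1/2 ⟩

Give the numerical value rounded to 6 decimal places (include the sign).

-0.654654  (= −√(3/7))

√[6·1!0!5!/7! · 0!1!3!3!2!3!] = √(432/7)
  +(−1)^1/∏(1,0,0,2,0,3)! = -1/12  (running -1/12)
⟨..|..⟩ = √(432/7)·(-1/12) = -0.654654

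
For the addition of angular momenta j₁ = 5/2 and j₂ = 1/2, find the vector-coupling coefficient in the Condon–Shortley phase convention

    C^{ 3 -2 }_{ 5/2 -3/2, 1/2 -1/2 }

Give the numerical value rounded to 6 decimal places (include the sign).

+√(5/6) = +0.912871

j₁+j₂−J=0  J+j₁−j₂=5  J−j₁+j₂=1  j₁+j₂+J+1=7
(j₁±m₁, j₂±m₂, J±M) = (1,4,0,1,1,5)
P² = 480
sum k=0..0:
  [0] +1/24 = 1/24
S = 1/24
C² = P²·S² = 5/6 ; C = +0.912871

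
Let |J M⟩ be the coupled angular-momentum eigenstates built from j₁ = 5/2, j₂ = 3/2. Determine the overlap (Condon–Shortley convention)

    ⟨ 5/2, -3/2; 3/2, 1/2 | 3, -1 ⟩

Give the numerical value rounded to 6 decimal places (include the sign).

-0.639010

j₁+j₂−J=1  J+j₁−j₂=4  J−j₁+j₂=2  j₁+j₂+J+1=8
(j₁±m₁, j₂±m₂, J±M) = (1,4,2,1,2,4)
P² = 96/5
sum k=0..1:
  [0] +1/48 = 1/48
  [1] −1/6 = -1/6
S = -7/48
C² = P²·S² = 49/120 ; C = -0.639010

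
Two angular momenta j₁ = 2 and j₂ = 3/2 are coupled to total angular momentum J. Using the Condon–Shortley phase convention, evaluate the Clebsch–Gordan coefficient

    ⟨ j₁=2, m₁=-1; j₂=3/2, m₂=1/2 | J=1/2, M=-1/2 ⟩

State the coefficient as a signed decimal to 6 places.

√[2·3!1!0!/5! · 1!3!2!1!0!1!] = √(6/5)
  +(−1)^2/∏(2,1,1,0,0,0)! = 1/2  (running 1/2)
⟨..|..⟩ = √(6/5)·(1/2) = +0.547723

+0.547723  (= +√(3/10))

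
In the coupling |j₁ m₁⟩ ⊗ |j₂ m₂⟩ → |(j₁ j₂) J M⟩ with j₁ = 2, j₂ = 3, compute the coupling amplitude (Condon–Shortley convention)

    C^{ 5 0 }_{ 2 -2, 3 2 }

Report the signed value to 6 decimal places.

triangle: 0!·4!·6!/11! = 17280/39916800
(j±m)!: 0!·4!·5!·1!·5!·5! = 41472000
prefactor² = (2J+1)·Δ·N² = 1382400/7
  k=0: +1/(0!·0!·4!·5!·0!·1!) = 1/2880
Σ = 1/2880  ⇒  CG² = 1382400/7·1/2880² = 1/42
CG = +√(1/42) = +0.154303

+0.154303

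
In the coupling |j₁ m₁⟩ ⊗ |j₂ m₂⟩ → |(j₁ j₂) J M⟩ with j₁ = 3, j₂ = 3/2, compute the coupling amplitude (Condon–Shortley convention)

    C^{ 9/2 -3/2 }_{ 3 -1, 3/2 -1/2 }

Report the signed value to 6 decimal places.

√[10·0!6!3!/10! · 2!4!1!2!3!6!] = √(34560/7)
  +(−1)^0/∏(0,0,4,1,2,2)! = 1/96  (running 1/96)
⟨..|..⟩ = √(34560/7)·(1/96) = +0.731925

+0.731925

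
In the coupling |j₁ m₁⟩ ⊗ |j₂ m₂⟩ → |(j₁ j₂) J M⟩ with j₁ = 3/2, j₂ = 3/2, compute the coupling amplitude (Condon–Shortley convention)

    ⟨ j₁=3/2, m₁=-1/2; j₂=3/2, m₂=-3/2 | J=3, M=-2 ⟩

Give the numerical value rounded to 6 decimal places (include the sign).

+√(1/2) ≈ +0.707107

√[7·0!3!3!/7! · 1!2!0!3!1!5!] = √(72)
  +(−1)^0/∏(0,0,2,0,1,3)! = 1/12  (running 1/12)
⟨..|..⟩ = √(72)·(1/12) = +0.707107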